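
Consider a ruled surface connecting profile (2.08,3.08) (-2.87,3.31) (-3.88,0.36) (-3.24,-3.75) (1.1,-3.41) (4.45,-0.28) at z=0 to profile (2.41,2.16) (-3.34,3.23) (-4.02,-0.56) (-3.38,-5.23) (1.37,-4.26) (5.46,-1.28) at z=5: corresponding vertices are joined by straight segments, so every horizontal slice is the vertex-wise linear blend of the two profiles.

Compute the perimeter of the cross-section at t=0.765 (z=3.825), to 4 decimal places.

Cross-section at t=0.765: each vertex is (1-t)·p0[i] + t·p1[i].
  v1: (1-0.765)·(2.08,3.08) + 0.765·(2.41,2.16) = (2.3325,2.3762)
  v2: (1-0.765)·(-2.87,3.31) + 0.765·(-3.34,3.23) = (-3.2295,3.2488)
  v3: (1-0.765)·(-3.88,0.36) + 0.765·(-4.02,-0.56) = (-3.9871,-0.3438)
  v4: (1-0.765)·(-3.24,-3.75) + 0.765·(-3.38,-5.23) = (-3.3471,-4.8822)
  v5: (1-0.765)·(1.1,-3.41) + 0.765·(1.37,-4.26) = (1.3066,-4.0602)
  v6: (1-0.765)·(4.45,-0.28) + 0.765·(5.46,-1.28) = (5.2226,-1.0450)
Perimeter = Σ |v_{i+1} − v_i|:
  edge 1→2: √(-5.5620² + 0.8726²) = 5.6300 (running 5.6300)
  edge 2→3: √(-0.7576² + -3.5926²) = 3.6716 (running 9.3016)
  edge 3→4: √(0.6400² + -4.5384²) = 4.5833 (running 13.8849)
  edge 4→5: √(4.6537² + 0.8220²) = 4.7257 (running 18.6106)
  edge 5→6: √(3.9161² + 3.0152²) = 4.9424 (running 23.5530)
  edge 6→1: √(-2.8902² + 3.4212²) = 4.4786 (running 28.0316)
Perimeter = 28.0316

Perimeter at t=0.765: 28.0316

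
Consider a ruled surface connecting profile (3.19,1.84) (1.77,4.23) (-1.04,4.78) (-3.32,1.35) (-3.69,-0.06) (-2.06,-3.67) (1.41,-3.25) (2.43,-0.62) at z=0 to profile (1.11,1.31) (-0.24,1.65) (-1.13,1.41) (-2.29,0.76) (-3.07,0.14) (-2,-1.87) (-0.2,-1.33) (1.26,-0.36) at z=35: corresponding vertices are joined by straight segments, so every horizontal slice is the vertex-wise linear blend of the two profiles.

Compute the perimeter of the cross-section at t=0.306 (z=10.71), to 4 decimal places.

Perimeter at t=0.306: 20.1130

Cross-section at t=0.306: each vertex is (1-t)·p0[i] + t·p1[i].
  v1: (1-0.306)·(3.19,1.84) + 0.306·(1.11,1.31) = (2.5535,1.6778)
  v2: (1-0.306)·(1.77,4.23) + 0.306·(-0.24,1.65) = (1.1549,3.4405)
  v3: (1-0.306)·(-1.04,4.78) + 0.306·(-1.13,1.41) = (-1.0675,3.7488)
  v4: (1-0.306)·(-3.32,1.35) + 0.306·(-2.29,0.76) = (-3.0048,1.1695)
  v5: (1-0.306)·(-3.69,-0.06) + 0.306·(-3.07,0.14) = (-3.5003,0.0012)
  v6: (1-0.306)·(-2.06,-3.67) + 0.306·(-2,-1.87) = (-2.0416,-3.1192)
  v7: (1-0.306)·(1.41,-3.25) + 0.306·(-0.2,-1.33) = (0.9173,-2.6625)
  v8: (1-0.306)·(2.43,-0.62) + 0.306·(1.26,-0.36) = (2.0720,-0.5404)
Perimeter = Σ |v_{i+1} − v_i|:
  edge 1→2: √(-1.3986² + 1.7627²) = 2.2501 (running 2.2501)
  edge 2→3: √(-2.2225² + 0.3083²) = 2.2438 (running 4.4939)
  edge 3→4: √(-1.9373² + -2.5793²) = 3.2258 (running 7.7197)
  edge 4→5: √(-0.4955² + -1.1683²) = 1.2690 (running 8.9887)
  edge 5→6: √(1.4586² + -3.1204²) = 3.4445 (running 12.4332)
  edge 6→7: √(2.9590² + 0.4567²) = 2.9940 (running 15.4272)
  edge 7→8: √(1.1546² + 2.1220²) = 2.4158 (running 17.8430)
  edge 8→1: √(0.4815² + 2.2183²) = 2.2699 (running 20.1130)
Perimeter = 20.1130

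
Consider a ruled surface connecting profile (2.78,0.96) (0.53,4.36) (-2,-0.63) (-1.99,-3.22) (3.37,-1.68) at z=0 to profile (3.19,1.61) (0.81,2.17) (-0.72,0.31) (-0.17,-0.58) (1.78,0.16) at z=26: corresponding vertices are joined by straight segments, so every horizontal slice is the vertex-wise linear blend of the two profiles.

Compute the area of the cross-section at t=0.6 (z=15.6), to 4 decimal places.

Area at t=0.6: 11.7061

Cross-section at t=0.6: each vertex is (1-t)·p0[i] + t·p1[i].
  v1: (1-0.6)·(2.78,0.96) + 0.6·(3.19,1.61) = (3.0260,1.3500)
  v2: (1-0.6)·(0.53,4.36) + 0.6·(0.81,2.17) = (0.6980,3.0460)
  v3: (1-0.6)·(-2,-0.63) + 0.6·(-0.72,0.31) = (-1.2320,-0.0660)
  v4: (1-0.6)·(-1.99,-3.22) + 0.6·(-0.17,-0.58) = (-0.8980,-1.6360)
  v5: (1-0.6)·(3.37,-1.68) + 0.6·(1.78,0.16) = (2.4160,-0.5760)
Shoelace sum Σ(x_i·y_{i+1} − x_{i+1}·y_i):
  i=1: 3.0260·3.0460 − 0.6980·1.3500 = +8.2749 (running +8.2749)
  i=2: 0.6980·-0.0660 − -1.2320·3.0460 = +3.7066 (running +11.9815)
  i=3: -1.2320·-1.6360 − -0.8980·-0.0660 = +1.9563 (running +13.9378)
  i=4: -0.8980·-0.5760 − 2.4160·-1.6360 = +4.4698 (running +18.4076)
  i=5: 2.4160·1.3500 − 3.0260·-0.5760 = +5.0046 (running +23.4122)
Area = |Σ|/2 = |23.4122|/2 = 11.7061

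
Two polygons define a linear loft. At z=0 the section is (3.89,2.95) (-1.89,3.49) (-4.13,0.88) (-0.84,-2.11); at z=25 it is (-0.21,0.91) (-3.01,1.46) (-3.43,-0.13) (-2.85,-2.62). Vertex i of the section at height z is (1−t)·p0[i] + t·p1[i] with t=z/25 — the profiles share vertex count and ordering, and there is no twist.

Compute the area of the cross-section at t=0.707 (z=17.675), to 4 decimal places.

Area at t=0.707: 10.7504

Cross-section at t=0.707: each vertex is (1-t)·p0[i] + t·p1[i].
  v1: (1-0.707)·(3.89,2.95) + 0.707·(-0.21,0.91) = (0.9913,1.5077)
  v2: (1-0.707)·(-1.89,3.49) + 0.707·(-3.01,1.46) = (-2.6818,2.0548)
  v3: (1-0.707)·(-4.13,0.88) + 0.707·(-3.43,-0.13) = (-3.6351,0.1659)
  v4: (1-0.707)·(-0.84,-2.11) + 0.707·(-2.85,-2.62) = (-2.2611,-2.4706)
Shoelace sum Σ(x_i·y_{i+1} − x_{i+1}·y_i):
  i=1: 0.9913·2.0548 − -2.6818·1.5077 = +6.0804 (running +6.0804)
  i=2: -2.6818·0.1659 − -3.6351·2.0548 = +7.0244 (running +13.1047)
  i=3: -3.6351·-2.4706 − -2.2611·0.1659 = +9.3559 (running +22.4607)
  i=4: -2.2611·1.5077 − 0.9913·-2.4706 = -0.9600 (running +21.5007)
Area = |Σ|/2 = |21.5007|/2 = 10.7504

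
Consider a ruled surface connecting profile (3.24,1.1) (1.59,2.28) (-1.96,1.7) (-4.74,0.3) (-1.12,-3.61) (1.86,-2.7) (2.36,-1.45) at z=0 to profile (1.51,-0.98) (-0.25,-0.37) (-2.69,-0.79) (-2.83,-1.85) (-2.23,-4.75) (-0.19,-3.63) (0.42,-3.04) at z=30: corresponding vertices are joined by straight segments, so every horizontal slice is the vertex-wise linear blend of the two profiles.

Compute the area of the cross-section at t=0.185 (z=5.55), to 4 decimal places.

Area at t=0.185: 25.5281

Cross-section at t=0.185: each vertex is (1-t)·p0[i] + t·p1[i].
  v1: (1-0.185)·(3.24,1.1) + 0.185·(1.51,-0.98) = (2.9200,0.7152)
  v2: (1-0.185)·(1.59,2.28) + 0.185·(-0.25,-0.37) = (1.2496,1.7897)
  v3: (1-0.185)·(-1.96,1.7) + 0.185·(-2.69,-0.79) = (-2.0951,1.2393)
  v4: (1-0.185)·(-4.74,0.3) + 0.185·(-2.83,-1.85) = (-4.3866,-0.0978)
  v5: (1-0.185)·(-1.12,-3.61) + 0.185·(-2.23,-4.75) = (-1.3254,-3.8209)
  v6: (1-0.185)·(1.86,-2.7) + 0.185·(-0.19,-3.63) = (1.4808,-2.8720)
  v7: (1-0.185)·(2.36,-1.45) + 0.185·(0.42,-3.04) = (2.0011,-1.7441)
Shoelace sum Σ(x_i·y_{i+1} − x_{i+1}·y_i):
  i=1: 2.9200·1.7897 − 1.2496·0.7152 = +4.3323 (running +4.3323)
  i=2: 1.2496·1.2393 − -2.0951·1.7897 = +5.2983 (running +9.6306)
  i=3: -2.0951·-0.0978 − -4.3866·1.2393 = +5.6414 (running +15.2720)
  i=4: -4.3866·-3.8209 − -1.3254·-0.0978 = +16.6314 (running +31.9034)
  i=5: -1.3254·-2.8720 − 1.4808·-3.8209 = +9.4643 (running +41.3676)
  i=6: 1.4808·-1.7441 − 2.0011·-2.8720 = +3.1646 (running +44.5322)
  i=7: 2.0011·0.7152 − 2.9200·-1.7441 = +6.5240 (running +51.0563)
Area = |Σ|/2 = |51.0563|/2 = 25.5281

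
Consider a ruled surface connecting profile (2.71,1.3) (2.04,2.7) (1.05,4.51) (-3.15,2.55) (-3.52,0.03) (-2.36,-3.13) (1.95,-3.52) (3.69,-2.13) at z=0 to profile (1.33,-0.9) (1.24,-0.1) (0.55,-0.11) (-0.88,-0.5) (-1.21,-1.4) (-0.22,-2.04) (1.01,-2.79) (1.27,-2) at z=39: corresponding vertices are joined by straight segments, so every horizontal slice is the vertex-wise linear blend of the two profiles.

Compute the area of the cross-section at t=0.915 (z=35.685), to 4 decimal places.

Cross-section at t=0.915: each vertex is (1-t)·p0[i] + t·p1[i].
  v1: (1-0.915)·(2.71,1.3) + 0.915·(1.33,-0.9) = (1.4473,-0.7130)
  v2: (1-0.915)·(2.04,2.7) + 0.915·(1.24,-0.1) = (1.3080,0.1380)
  v3: (1-0.915)·(1.05,4.51) + 0.915·(0.55,-0.11) = (0.5925,0.2827)
  v4: (1-0.915)·(-3.15,2.55) + 0.915·(-0.88,-0.5) = (-1.0729,-0.2408)
  v5: (1-0.915)·(-3.52,0.03) + 0.915·(-1.21,-1.4) = (-1.4063,-1.2784)
  v6: (1-0.915)·(-2.36,-3.13) + 0.915·(-0.22,-2.04) = (-0.4019,-2.1326)
  v7: (1-0.915)·(1.95,-3.52) + 0.915·(1.01,-2.79) = (1.0899,-2.8521)
  v8: (1-0.915)·(3.69,-2.13) + 0.915·(1.27,-2) = (1.4757,-2.0111)
Shoelace sum Σ(x_i·y_{i+1} − x_{i+1}·y_i):
  i=1: 1.4473·0.1380 − 1.3080·-0.7130 = +1.1323 (running +1.1323)
  i=2: 1.3080·0.2827 − 0.5925·0.1380 = +0.2880 (running +1.4203)
  i=3: 0.5925·-0.2408 − -1.0729·0.2827 = +0.1607 (running +1.5810)
  i=4: -1.0729·-1.2784 − -1.4063·-0.2408 = +1.0331 (running +2.6142)
  i=5: -1.4063·-2.1326 − -0.4019·-1.2784 = +2.4854 (running +5.0996)
  i=6: -0.4019·-2.8521 − 1.0899·-2.1326 = +3.4706 (running +8.5702)
  i=7: 1.0899·-2.0111 − 1.4757·-2.8521 = +2.0169 (running +10.5871)
  i=8: 1.4757·-0.7130 − 1.4473·-2.0111 = +1.8584 (running +12.4456)
Area = |Σ|/2 = |12.4456|/2 = 6.2228

Area at t=0.915: 6.2228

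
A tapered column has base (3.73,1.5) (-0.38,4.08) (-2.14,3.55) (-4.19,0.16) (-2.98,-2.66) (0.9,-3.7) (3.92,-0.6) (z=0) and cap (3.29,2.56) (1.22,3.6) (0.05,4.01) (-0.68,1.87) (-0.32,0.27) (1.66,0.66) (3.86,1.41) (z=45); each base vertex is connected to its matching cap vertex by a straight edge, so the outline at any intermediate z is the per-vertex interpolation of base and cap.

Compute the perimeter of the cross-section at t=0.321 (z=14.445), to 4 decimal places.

Perimeter at t=0.321: 20.3914

Cross-section at t=0.321: each vertex is (1-t)·p0[i] + t·p1[i].
  v1: (1-0.321)·(3.73,1.5) + 0.321·(3.29,2.56) = (3.5888,1.8403)
  v2: (1-0.321)·(-0.38,4.08) + 0.321·(1.22,3.6) = (0.1336,3.9259)
  v3: (1-0.321)·(-2.14,3.55) + 0.321·(0.05,4.01) = (-1.4370,3.6977)
  v4: (1-0.321)·(-4.19,0.16) + 0.321·(-0.68,1.87) = (-3.0633,0.7089)
  v5: (1-0.321)·(-2.98,-2.66) + 0.321·(-0.32,0.27) = (-2.1261,-1.7195)
  v6: (1-0.321)·(0.9,-3.7) + 0.321·(1.66,0.66) = (1.1440,-2.3004)
  v7: (1-0.321)·(3.92,-0.6) + 0.321·(3.86,1.41) = (3.9007,0.0452)
Perimeter = Σ |v_{i+1} − v_i|:
  edge 1→2: √(-3.4552² + 2.0857²) = 4.0359 (running 4.0359)
  edge 2→3: √(-1.5706² + -0.2283²) = 1.5871 (running 5.6230)
  edge 3→4: √(-1.6263² + -2.9887²) = 3.4026 (running 9.0255)
  edge 4→5: √(0.9371² + -2.4284²) = 2.6029 (running 11.6285)
  edge 5→6: √(3.2701² + -0.5810²) = 3.3213 (running 14.9498)
  edge 6→7: √(2.7568² + 2.3457²) = 3.6197 (running 18.5694)
  edge 7→1: √(-0.3120² + 1.7951²) = 1.8220 (running 20.3914)
Perimeter = 20.3914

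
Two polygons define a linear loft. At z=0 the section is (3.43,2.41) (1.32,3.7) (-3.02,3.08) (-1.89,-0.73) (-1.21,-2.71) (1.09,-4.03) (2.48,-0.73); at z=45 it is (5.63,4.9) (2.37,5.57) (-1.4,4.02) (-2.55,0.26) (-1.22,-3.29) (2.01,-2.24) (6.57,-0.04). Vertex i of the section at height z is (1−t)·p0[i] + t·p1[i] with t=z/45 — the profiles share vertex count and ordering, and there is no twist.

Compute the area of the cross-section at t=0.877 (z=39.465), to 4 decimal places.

Area at t=0.877: 52.7395

Cross-section at t=0.877: each vertex is (1-t)·p0[i] + t·p1[i].
  v1: (1-0.877)·(3.43,2.41) + 0.877·(5.63,4.9) = (5.3594,4.5937)
  v2: (1-0.877)·(1.32,3.7) + 0.877·(2.37,5.57) = (2.2409,5.3400)
  v3: (1-0.877)·(-3.02,3.08) + 0.877·(-1.4,4.02) = (-1.5993,3.9044)
  v4: (1-0.877)·(-1.89,-0.73) + 0.877·(-2.55,0.26) = (-2.4688,0.1382)
  v5: (1-0.877)·(-1.21,-2.71) + 0.877·(-1.22,-3.29) = (-1.2188,-3.2187)
  v6: (1-0.877)·(1.09,-4.03) + 0.877·(2.01,-2.24) = (1.8968,-2.4602)
  v7: (1-0.877)·(2.48,-0.73) + 0.877·(6.57,-0.04) = (6.0669,-0.1249)
Shoelace sum Σ(x_i·y_{i+1} − x_{i+1}·y_i):
  i=1: 5.3594·5.3400 − 2.2409·4.5937 = +18.3253 (running +18.3253)
  i=2: 2.2409·3.9044 − -1.5993·5.3400 = +17.2892 (running +35.6144)
  i=3: -1.5993·0.1382 − -2.4688·3.9044 = +9.4181 (running +45.0326)
  i=4: -2.4688·-3.2187 − -1.2188·0.1382 = +8.1148 (running +53.1474)
  i=5: -1.2188·-2.4602 − 1.8968·-3.2187 = +9.1037 (running +62.2510)
  i=6: 1.8968·-0.1249 − 6.0669·-2.4602 = +14.6888 (running +76.9398)
  i=7: 6.0669·4.5937 − 5.3594·-0.1249 = +28.5391 (running +105.4789)
Area = |Σ|/2 = |105.4789|/2 = 52.7395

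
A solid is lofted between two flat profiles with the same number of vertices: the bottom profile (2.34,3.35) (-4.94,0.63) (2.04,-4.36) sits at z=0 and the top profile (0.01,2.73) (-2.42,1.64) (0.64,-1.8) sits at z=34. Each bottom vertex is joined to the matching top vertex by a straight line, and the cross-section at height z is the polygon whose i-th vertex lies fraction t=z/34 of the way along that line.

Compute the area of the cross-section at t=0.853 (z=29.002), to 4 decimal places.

Area at t=0.853: 8.1813

Cross-section at t=0.853: each vertex is (1-t)·p0[i] + t·p1[i].
  v1: (1-0.853)·(2.34,3.35) + 0.853·(0.01,2.73) = (0.3525,2.8211)
  v2: (1-0.853)·(-4.94,0.63) + 0.853·(-2.42,1.64) = (-2.7904,1.4915)
  v3: (1-0.853)·(2.04,-4.36) + 0.853·(0.64,-1.8) = (0.8458,-2.1763)
Shoelace sum Σ(x_i·y_{i+1} − x_{i+1}·y_i):
  i=1: 0.3525·1.4915 − -2.7904·2.8211 = +8.3980 (running +8.3980)
  i=2: -2.7904·-2.1763 − 0.8458·1.4915 = +4.8114 (running +13.2094)
  i=3: 0.8458·2.8211 − 0.3525·-2.1763 = +3.1533 (running +16.3627)
Area = |Σ|/2 = |16.3627|/2 = 8.1813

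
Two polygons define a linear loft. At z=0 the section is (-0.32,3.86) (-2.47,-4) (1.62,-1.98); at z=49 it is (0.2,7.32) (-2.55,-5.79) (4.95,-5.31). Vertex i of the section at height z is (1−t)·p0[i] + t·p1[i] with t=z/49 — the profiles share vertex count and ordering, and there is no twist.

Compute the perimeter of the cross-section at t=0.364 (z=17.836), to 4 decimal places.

Cross-section at t=0.364: each vertex is (1-t)·p0[i] + t·p1[i].
  v1: (1-0.364)·(-0.32,3.86) + 0.364·(0.2,7.32) = (-0.1307,5.1194)
  v2: (1-0.364)·(-2.47,-4) + 0.364·(-2.55,-5.79) = (-2.4991,-4.6516)
  v3: (1-0.364)·(1.62,-1.98) + 0.364·(4.95,-5.31) = (2.8321,-3.1921)
Perimeter = Σ |v_{i+1} − v_i|:
  edge 1→2: √(-2.3684² + -9.7710²) = 10.0539 (running 10.0539)
  edge 2→3: √(5.3312² + 1.4594²) = 5.5274 (running 15.5813)
  edge 3→1: √(-2.9628² + 8.3116²) = 8.8239 (running 24.4052)
Perimeter = 24.4052

Perimeter at t=0.364: 24.4052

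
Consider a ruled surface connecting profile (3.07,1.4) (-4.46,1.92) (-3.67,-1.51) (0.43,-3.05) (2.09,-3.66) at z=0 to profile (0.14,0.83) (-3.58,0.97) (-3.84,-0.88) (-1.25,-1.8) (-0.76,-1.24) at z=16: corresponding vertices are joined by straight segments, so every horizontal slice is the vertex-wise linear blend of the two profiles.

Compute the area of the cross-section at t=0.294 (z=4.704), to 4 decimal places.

Area at t=0.294: 20.9835

Cross-section at t=0.294: each vertex is (1-t)·p0[i] + t·p1[i].
  v1: (1-0.294)·(3.07,1.4) + 0.294·(0.14,0.83) = (2.2086,1.2324)
  v2: (1-0.294)·(-4.46,1.92) + 0.294·(-3.58,0.97) = (-4.2013,1.6407)
  v3: (1-0.294)·(-3.67,-1.51) + 0.294·(-3.84,-0.88) = (-3.7200,-1.3248)
  v4: (1-0.294)·(0.43,-3.05) + 0.294·(-1.25,-1.8) = (-0.0639,-2.6825)
  v5: (1-0.294)·(2.09,-3.66) + 0.294·(-0.76,-1.24) = (1.2521,-2.9485)
Shoelace sum Σ(x_i·y_{i+1} − x_{i+1}·y_i):
  i=1: 2.2086·1.6407 − -4.2013·1.2324 = +8.8014 (running +8.8014)
  i=2: -4.2013·-1.3248 − -3.7200·1.6407 = +11.6691 (running +20.4705)
  i=3: -3.7200·-2.6825 − -0.0639·-1.3248 = +9.8942 (running +30.3647)
  i=4: -0.0639·-2.9485 − 1.2521·-2.6825 = +3.5472 (running +33.9119)
  i=5: 1.2521·1.2324 − 2.2086·-2.9485 = +8.0552 (running +41.9671)
Area = |Σ|/2 = |41.9671|/2 = 20.9835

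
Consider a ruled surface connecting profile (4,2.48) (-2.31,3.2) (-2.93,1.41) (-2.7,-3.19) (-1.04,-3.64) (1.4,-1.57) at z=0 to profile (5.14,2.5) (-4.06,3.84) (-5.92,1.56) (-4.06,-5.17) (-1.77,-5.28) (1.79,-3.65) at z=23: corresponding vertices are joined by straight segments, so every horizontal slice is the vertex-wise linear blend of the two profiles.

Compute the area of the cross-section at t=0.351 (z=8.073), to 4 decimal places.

Cross-section at t=0.351: each vertex is (1-t)·p0[i] + t·p1[i].
  v1: (1-0.351)·(4,2.48) + 0.351·(5.14,2.5) = (4.4001,2.4870)
  v2: (1-0.351)·(-2.31,3.2) + 0.351·(-4.06,3.84) = (-2.9242,3.4246)
  v3: (1-0.351)·(-2.93,1.41) + 0.351·(-5.92,1.56) = (-3.9795,1.4627)
  v4: (1-0.351)·(-2.7,-3.19) + 0.351·(-4.06,-5.17) = (-3.1774,-3.8850)
  v5: (1-0.351)·(-1.04,-3.64) + 0.351·(-1.77,-5.28) = (-1.2962,-4.2156)
  v6: (1-0.351)·(1.4,-1.57) + 0.351·(1.79,-3.65) = (1.5369,-2.3001)
Shoelace sum Σ(x_i·y_{i+1} − x_{i+1}·y_i):
  i=1: 4.4001·3.4246 − -2.9242·2.4870 = +22.3416 (running +22.3416)
  i=2: -2.9242·1.4627 − -3.9795·3.4246 = +9.3512 (running +31.6927)
  i=3: -3.9795·-3.8850 − -3.1774·1.4627 = +20.1076 (running +51.8003)
  i=4: -3.1774·-4.2156 − -1.2962·-3.8850 = +8.3588 (running +60.1591)
  i=5: -1.2962·-2.3001 − 1.5369·-4.2156 = +9.4604 (running +69.6195)
  i=6: 1.5369·2.4870 − 4.4001·-2.3001 = +13.9430 (running +83.5625)
Area = |Σ|/2 = |83.5625|/2 = 41.7812

Area at t=0.351: 41.7812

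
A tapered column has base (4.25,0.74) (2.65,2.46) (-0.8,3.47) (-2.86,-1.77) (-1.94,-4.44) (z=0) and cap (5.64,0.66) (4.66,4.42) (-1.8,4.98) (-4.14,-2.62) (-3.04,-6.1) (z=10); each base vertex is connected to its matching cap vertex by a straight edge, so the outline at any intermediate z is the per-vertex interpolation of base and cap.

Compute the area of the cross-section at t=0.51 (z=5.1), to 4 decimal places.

Area at t=0.51: 45.0045

Cross-section at t=0.51: each vertex is (1-t)·p0[i] + t·p1[i].
  v1: (1-0.51)·(4.25,0.74) + 0.51·(5.64,0.66) = (4.9589,0.6992)
  v2: (1-0.51)·(2.65,2.46) + 0.51·(4.66,4.42) = (3.6751,3.4596)
  v3: (1-0.51)·(-0.8,3.47) + 0.51·(-1.8,4.98) = (-1.3100,4.2401)
  v4: (1-0.51)·(-2.86,-1.77) + 0.51·(-4.14,-2.62) = (-3.5128,-2.2035)
  v5: (1-0.51)·(-1.94,-4.44) + 0.51·(-3.04,-6.1) = (-2.5010,-5.2866)
Shoelace sum Σ(x_i·y_{i+1} − x_{i+1}·y_i):
  i=1: 4.9589·3.4596 − 3.6751·0.6992 = +14.5862 (running +14.5862)
  i=2: 3.6751·4.2401 − -1.3100·3.4596 = +20.1149 (running +34.7010)
  i=3: -1.3100·-2.2035 − -3.5128·4.2401 = +17.7812 (running +52.4823)
  i=4: -3.5128·-5.2866 − -2.5010·-2.2035 = +13.0598 (running +65.5421)
  i=5: -2.5010·0.6992 − 4.9589·-5.2866 = +24.4670 (running +90.0091)
Area = |Σ|/2 = |90.0091|/2 = 45.0045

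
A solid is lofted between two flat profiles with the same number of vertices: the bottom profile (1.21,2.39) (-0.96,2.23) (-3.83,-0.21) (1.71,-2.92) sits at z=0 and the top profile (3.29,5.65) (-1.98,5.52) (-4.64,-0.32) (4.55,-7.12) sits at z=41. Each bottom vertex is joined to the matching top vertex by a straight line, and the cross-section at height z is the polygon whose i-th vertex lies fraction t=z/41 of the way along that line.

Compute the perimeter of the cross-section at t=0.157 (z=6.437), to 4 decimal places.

Cross-section at t=0.157: each vertex is (1-t)·p0[i] + t·p1[i].
  v1: (1-0.157)·(1.21,2.39) + 0.157·(3.29,5.65) = (1.5366,2.9018)
  v2: (1-0.157)·(-0.96,2.23) + 0.157·(-1.98,5.52) = (-1.1201,2.7465)
  v3: (1-0.157)·(-3.83,-0.21) + 0.157·(-4.64,-0.32) = (-3.9572,-0.2273)
  v4: (1-0.157)·(1.71,-2.92) + 0.157·(4.55,-7.12) = (2.1559,-3.5794)
Perimeter = Σ |v_{i+1} − v_i|:
  edge 1→2: √(-2.6567² + -0.1553²) = 2.6612 (running 2.6612)
  edge 2→3: √(-2.8370² + -2.9738²) = 4.1100 (running 6.7712)
  edge 3→4: √(6.1130² + -3.3521²) = 6.9718 (running 13.7431)
  edge 4→1: √(-0.6193² + 6.4812²) = 6.5107 (running 20.2538)
Perimeter = 20.2538

Perimeter at t=0.157: 20.2538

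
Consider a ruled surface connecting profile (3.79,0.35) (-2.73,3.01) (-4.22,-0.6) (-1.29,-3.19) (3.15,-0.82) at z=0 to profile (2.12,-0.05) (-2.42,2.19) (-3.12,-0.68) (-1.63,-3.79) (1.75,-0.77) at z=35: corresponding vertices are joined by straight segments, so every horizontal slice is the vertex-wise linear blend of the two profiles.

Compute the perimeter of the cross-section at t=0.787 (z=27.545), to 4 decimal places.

Cross-section at t=0.787: each vertex is (1-t)·p0[i] + t·p1[i].
  v1: (1-0.787)·(3.79,0.35) + 0.787·(2.12,-0.05) = (2.4757,0.0352)
  v2: (1-0.787)·(-2.73,3.01) + 0.787·(-2.42,2.19) = (-2.4860,2.3647)
  v3: (1-0.787)·(-4.22,-0.6) + 0.787·(-3.12,-0.68) = (-3.3543,-0.6630)
  v4: (1-0.787)·(-1.29,-3.19) + 0.787·(-1.63,-3.79) = (-1.5576,-3.6622)
  v5: (1-0.787)·(3.15,-0.82) + 0.787·(1.75,-0.77) = (2.0482,-0.7806)
Perimeter = Σ |v_{i+1} − v_i|:
  edge 1→2: √(-4.9617² + 2.3295²) = 5.4814 (running 5.4814)
  edge 2→3: √(-0.8683² + -3.0276²) = 3.1497 (running 8.6310)
  edge 3→4: √(1.7967² + -2.9992²) = 3.4962 (running 12.1273)
  edge 4→5: √(3.6058² + 2.8815²) = 4.6157 (running 16.7430)
  edge 5→1: √(0.4275² + 0.8158²) = 0.9211 (running 17.6641)
Perimeter = 17.6641

Perimeter at t=0.787: 17.6641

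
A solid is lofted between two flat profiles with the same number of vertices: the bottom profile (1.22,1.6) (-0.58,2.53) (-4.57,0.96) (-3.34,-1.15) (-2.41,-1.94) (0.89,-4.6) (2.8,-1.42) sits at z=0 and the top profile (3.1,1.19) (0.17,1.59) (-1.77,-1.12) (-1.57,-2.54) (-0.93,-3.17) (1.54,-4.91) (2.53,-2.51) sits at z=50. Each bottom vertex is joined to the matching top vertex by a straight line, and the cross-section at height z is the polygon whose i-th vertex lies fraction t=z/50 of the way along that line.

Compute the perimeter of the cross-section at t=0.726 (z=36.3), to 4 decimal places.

Cross-section at t=0.726: each vertex is (1-t)·p0[i] + t·p1[i].
  v1: (1-0.726)·(1.22,1.6) + 0.726·(3.1,1.19) = (2.5849,1.3023)
  v2: (1-0.726)·(-0.58,2.53) + 0.726·(0.17,1.59) = (-0.0355,1.8476)
  v3: (1-0.726)·(-4.57,0.96) + 0.726·(-1.77,-1.12) = (-2.5372,-0.5501)
  v4: (1-0.726)·(-3.34,-1.15) + 0.726·(-1.57,-2.54) = (-2.0550,-2.1591)
  v5: (1-0.726)·(-2.41,-1.94) + 0.726·(-0.93,-3.17) = (-1.3355,-2.8330)
  v6: (1-0.726)·(0.89,-4.6) + 0.726·(1.54,-4.91) = (1.3619,-4.8251)
  v7: (1-0.726)·(2.8,-1.42) + 0.726·(2.53,-2.51) = (2.6040,-2.2113)
Perimeter = Σ |v_{i+1} − v_i|:
  edge 1→2: √(-2.6204² + 0.5452²) = 2.6765 (running 2.6765)
  edge 2→3: √(-2.5017² + -2.3976²) = 3.4651 (running 6.1416)
  edge 3→4: √(0.4822² + -1.6091²) = 1.6798 (running 7.8214)
  edge 4→5: √(0.7195² + -0.6738²) = 0.9857 (running 8.8071)
  edge 5→6: √(2.6974² + -1.9921²) = 3.3533 (running 12.1604)
  edge 6→7: √(1.2421² + 2.6137²) = 2.8938 (running 15.0543)
  edge 7→1: √(-0.0191² + 3.5137²) = 3.5137 (running 18.5680)
Perimeter = 18.5680

Perimeter at t=0.726: 18.5680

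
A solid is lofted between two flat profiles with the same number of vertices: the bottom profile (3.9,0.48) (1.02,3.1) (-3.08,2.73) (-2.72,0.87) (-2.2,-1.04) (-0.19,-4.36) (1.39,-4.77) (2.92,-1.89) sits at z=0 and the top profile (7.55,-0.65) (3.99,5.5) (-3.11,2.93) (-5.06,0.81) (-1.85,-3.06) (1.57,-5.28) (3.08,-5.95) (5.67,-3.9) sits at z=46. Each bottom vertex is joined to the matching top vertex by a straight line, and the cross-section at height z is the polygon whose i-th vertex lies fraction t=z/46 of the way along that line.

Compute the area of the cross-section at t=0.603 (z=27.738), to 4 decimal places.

Cross-section at t=0.603: each vertex is (1-t)·p0[i] + t·p1[i].
  v1: (1-0.603)·(3.9,0.48) + 0.603·(7.55,-0.65) = (6.1010,-0.2014)
  v2: (1-0.603)·(1.02,3.1) + 0.603·(3.99,5.5) = (2.8109,4.5472)
  v3: (1-0.603)·(-3.08,2.73) + 0.603·(-3.11,2.93) = (-3.0981,2.8506)
  v4: (1-0.603)·(-2.72,0.87) + 0.603·(-5.06,0.81) = (-4.1310,0.8338)
  v5: (1-0.603)·(-2.2,-1.04) + 0.603·(-1.85,-3.06) = (-1.9889,-2.2581)
  v6: (1-0.603)·(-0.19,-4.36) + 0.603·(1.57,-5.28) = (0.8713,-4.9148)
  v7: (1-0.603)·(1.39,-4.77) + 0.603·(3.08,-5.95) = (2.4091,-5.4815)
  v8: (1-0.603)·(2.92,-1.89) + 0.603·(5.67,-3.9) = (4.5782,-3.1020)
Shoelace sum Σ(x_i·y_{i+1} − x_{i+1}·y_i):
  i=1: 6.1010·4.5472 − 2.8109·-0.2014 = +28.3083 (running +28.3083)
  i=2: 2.8109·2.8506 − -3.0981·4.5472 = +22.1004 (running +50.4087)
  i=3: -3.0981·0.8338 − -4.1310·2.8506 = +9.1926 (running +59.6014)
  i=4: -4.1310·-2.2581 − -1.9889·0.8338 = +10.9865 (running +70.5879)
  i=5: -1.9889·-4.9148 − 0.8713·-2.2581 = +11.7426 (running +82.3305)
  i=6: 0.8713·-5.4815 − 2.4091·-4.9148 = +7.0640 (running +89.3946)
  i=7: 2.4091·-3.1020 − 4.5782·-5.4815 = +17.6229 (running +107.0174)
  i=8: 4.5782·-0.2014 − 6.1010·-3.1020 = +18.0033 (running +125.0207)
Area = |Σ|/2 = |125.0207|/2 = 62.5104

Area at t=0.603: 62.5104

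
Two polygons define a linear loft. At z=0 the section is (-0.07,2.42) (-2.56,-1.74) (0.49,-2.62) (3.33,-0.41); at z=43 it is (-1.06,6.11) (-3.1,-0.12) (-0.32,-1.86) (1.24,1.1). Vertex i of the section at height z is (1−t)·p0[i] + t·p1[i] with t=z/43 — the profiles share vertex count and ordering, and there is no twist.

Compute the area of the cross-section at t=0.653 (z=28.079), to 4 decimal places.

Cross-section at t=0.653: each vertex is (1-t)·p0[i] + t·p1[i].
  v1: (1-0.653)·(-0.07,2.42) + 0.653·(-1.06,6.11) = (-0.7165,4.8296)
  v2: (1-0.653)·(-2.56,-1.74) + 0.653·(-3.1,-0.12) = (-2.9126,-0.6821)
  v3: (1-0.653)·(0.49,-2.62) + 0.653·(-0.32,-1.86) = (-0.0389,-2.1237)
  v4: (1-0.653)·(3.33,-0.41) + 0.653·(1.24,1.1) = (1.9652,0.5760)
Shoelace sum Σ(x_i·y_{i+1} − x_{i+1}·y_i):
  i=1: -0.7165·-0.6821 − -2.9126·4.8296 = +14.5554 (running +14.5554)
  i=2: -2.9126·-2.1237 − -0.0389·-0.6821 = +6.1590 (running +20.7145)
  i=3: -0.0389·0.5760 − 1.9652·-2.1237 = +4.1512 (running +24.8656)
  i=4: 1.9652·4.8296 − -0.7165·0.5760 = +9.9039 (running +34.7696)
Area = |Σ|/2 = |34.7696|/2 = 17.3848

Area at t=0.653: 17.3848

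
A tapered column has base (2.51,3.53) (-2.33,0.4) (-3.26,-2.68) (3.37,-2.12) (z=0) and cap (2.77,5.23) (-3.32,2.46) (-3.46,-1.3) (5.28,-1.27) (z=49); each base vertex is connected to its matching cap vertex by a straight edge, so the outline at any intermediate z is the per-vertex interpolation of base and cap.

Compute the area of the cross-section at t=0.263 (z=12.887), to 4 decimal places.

Area at t=0.263: 28.6986

Cross-section at t=0.263: each vertex is (1-t)·p0[i] + t·p1[i].
  v1: (1-0.263)·(2.51,3.53) + 0.263·(2.77,5.23) = (2.5784,3.9771)
  v2: (1-0.263)·(-2.33,0.4) + 0.263·(-3.32,2.46) = (-2.5904,0.9418)
  v3: (1-0.263)·(-3.26,-2.68) + 0.263·(-3.46,-1.3) = (-3.3126,-2.3171)
  v4: (1-0.263)·(3.37,-2.12) + 0.263·(5.28,-1.27) = (3.8723,-1.8965)
Shoelace sum Σ(x_i·y_{i+1} − x_{i+1}·y_i):
  i=1: 2.5784·0.9418 − -2.5904·3.9771 = +12.7304 (running +12.7304)
  i=2: -2.5904·-2.3171 − -3.3126·0.9418 = +9.1218 (running +21.8522)
  i=3: -3.3126·-1.8965 − 3.8723·-2.3171 = +15.2546 (running +37.1068)
  i=4: 3.8723·3.9771 − 2.5784·-1.8965 = +20.2904 (running +57.3972)
Area = |Σ|/2 = |57.3972|/2 = 28.6986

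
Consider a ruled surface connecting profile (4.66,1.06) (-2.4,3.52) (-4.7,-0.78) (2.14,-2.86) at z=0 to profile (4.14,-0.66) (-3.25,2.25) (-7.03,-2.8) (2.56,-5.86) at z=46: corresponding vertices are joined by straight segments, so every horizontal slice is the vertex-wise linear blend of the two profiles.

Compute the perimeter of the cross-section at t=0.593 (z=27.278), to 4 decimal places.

Perimeter at t=0.593: 27.4146

Cross-section at t=0.593: each vertex is (1-t)·p0[i] + t·p1[i].
  v1: (1-0.593)·(4.66,1.06) + 0.593·(4.14,-0.66) = (4.3516,0.0400)
  v2: (1-0.593)·(-2.4,3.52) + 0.593·(-3.25,2.25) = (-2.9040,2.7669)
  v3: (1-0.593)·(-4.7,-0.78) + 0.593·(-7.03,-2.8) = (-6.0817,-1.9779)
  v4: (1-0.593)·(2.14,-2.86) + 0.593·(2.56,-5.86) = (2.3891,-4.6390)
Perimeter = Σ |v_{i+1} − v_i|:
  edge 1→2: √(-7.2557² + 2.7269²) = 7.7512 (running 7.7512)
  edge 2→3: √(-3.1776² + -4.7447²) = 5.7105 (running 13.4617)
  edge 3→4: √(8.4707² + -2.6611²) = 8.8789 (running 22.3406)
  edge 4→1: √(1.9626² + 4.6790²) = 5.0740 (running 27.4146)
Perimeter = 27.4146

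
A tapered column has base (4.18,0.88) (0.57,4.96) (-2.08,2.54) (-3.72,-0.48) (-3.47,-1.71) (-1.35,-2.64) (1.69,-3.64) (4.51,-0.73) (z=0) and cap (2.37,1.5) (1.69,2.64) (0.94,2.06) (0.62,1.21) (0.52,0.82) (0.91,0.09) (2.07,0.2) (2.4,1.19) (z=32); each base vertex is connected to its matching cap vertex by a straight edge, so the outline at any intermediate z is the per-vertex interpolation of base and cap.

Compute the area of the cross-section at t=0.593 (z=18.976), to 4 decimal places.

Area at t=0.593: 13.8906

Cross-section at t=0.593: each vertex is (1-t)·p0[i] + t·p1[i].
  v1: (1-0.593)·(4.18,0.88) + 0.593·(2.37,1.5) = (3.1067,1.2477)
  v2: (1-0.593)·(0.57,4.96) + 0.593·(1.69,2.64) = (1.2342,3.5842)
  v3: (1-0.593)·(-2.08,2.54) + 0.593·(0.94,2.06) = (-0.2891,2.2554)
  v4: (1-0.593)·(-3.72,-0.48) + 0.593·(0.62,1.21) = (-1.1464,0.5222)
  v5: (1-0.593)·(-3.47,-1.71) + 0.593·(0.52,0.82) = (-1.1039,-0.2097)
  v6: (1-0.593)·(-1.35,-2.64) + 0.593·(0.91,0.09) = (-0.0098,-1.0211)
  v7: (1-0.593)·(1.69,-3.64) + 0.593·(2.07,0.2) = (1.9153,-1.3629)
  v8: (1-0.593)·(4.51,-0.73) + 0.593·(2.4,1.19) = (3.2588,0.4086)
Shoelace sum Σ(x_i·y_{i+1} − x_{i+1}·y_i):
  i=1: 3.1067·3.5842 − 1.2342·1.2477 = +9.5952 (running +9.5952)
  i=2: 1.2342·2.2554 − -0.2891·3.5842 = +3.8198 (running +13.4151)
  i=3: -0.2891·0.5222 − -1.1464·2.2554 = +2.4345 (running +15.8496)
  i=4: -1.1464·-0.2097 − -1.1039·0.5222 = +0.8168 (running +16.6664)
  i=5: -1.1039·-1.0211 − -0.0098·-0.2097 = +1.1252 (running +17.7916)
  i=6: -0.0098·-1.3629 − 1.9153·-1.0211 = +1.9692 (running +19.7608)
  i=7: 1.9153·0.4086 − 3.2588·-1.3629 = +5.2238 (running +24.9846)
  i=8: 3.2588·1.2477 − 3.1067·0.4086 = +2.7966 (running +27.7812)
Area = |Σ|/2 = |27.7812|/2 = 13.8906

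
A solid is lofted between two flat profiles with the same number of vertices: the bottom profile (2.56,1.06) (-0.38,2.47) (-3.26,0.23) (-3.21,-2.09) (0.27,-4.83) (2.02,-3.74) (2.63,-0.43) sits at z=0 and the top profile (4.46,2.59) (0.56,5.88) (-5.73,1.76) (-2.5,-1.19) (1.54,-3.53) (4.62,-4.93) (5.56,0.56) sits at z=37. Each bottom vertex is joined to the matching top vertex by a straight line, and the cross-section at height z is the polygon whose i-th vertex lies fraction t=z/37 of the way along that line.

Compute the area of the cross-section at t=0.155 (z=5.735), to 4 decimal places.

Area at t=0.155: 34.5478

Cross-section at t=0.155: each vertex is (1-t)·p0[i] + t·p1[i].
  v1: (1-0.155)·(2.56,1.06) + 0.155·(4.46,2.59) = (2.8545,1.2972)
  v2: (1-0.155)·(-0.38,2.47) + 0.155·(0.56,5.88) = (-0.2343,2.9986)
  v3: (1-0.155)·(-3.26,0.23) + 0.155·(-5.73,1.76) = (-3.6428,0.4671)
  v4: (1-0.155)·(-3.21,-2.09) + 0.155·(-2.5,-1.19) = (-3.1000,-1.9505)
  v5: (1-0.155)·(0.27,-4.83) + 0.155·(1.54,-3.53) = (0.4668,-4.6285)
  v6: (1-0.155)·(2.02,-3.74) + 0.155·(4.62,-4.93) = (2.4230,-3.9244)
  v7: (1-0.155)·(2.63,-0.43) + 0.155·(5.56,0.56) = (3.0842,-0.2766)
Shoelace sum Σ(x_i·y_{i+1} − x_{i+1}·y_i):
  i=1: 2.8545·2.9986 − -0.2343·1.2972 = +8.8633 (running +8.8633)
  i=2: -0.2343·0.4671 − -3.6428·2.9986 = +10.8138 (running +19.6771)
  i=3: -3.6428·-1.9505 − -3.1000·0.4671 = +8.5535 (running +28.2306)
  i=4: -3.1000·-4.6285 − 0.4668·-1.9505 = +15.2587 (running +43.4893)
  i=5: 0.4668·-3.9244 − 2.4230·-4.6285 = +9.3827 (running +52.8721)
  i=6: 2.4230·-0.2766 − 3.0842·-3.9244 = +11.4335 (running +64.3056)
  i=7: 3.0842·1.2972 − 2.8545·-0.2766 = +4.7900 (running +69.0956)
Area = |Σ|/2 = |69.0956|/2 = 34.5478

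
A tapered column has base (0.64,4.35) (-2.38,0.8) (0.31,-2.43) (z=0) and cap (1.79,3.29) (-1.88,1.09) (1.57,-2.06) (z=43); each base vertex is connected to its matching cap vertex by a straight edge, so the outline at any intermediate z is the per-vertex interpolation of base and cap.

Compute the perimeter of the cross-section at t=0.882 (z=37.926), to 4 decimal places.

Perimeter at t=0.882: 14.4346

Cross-section at t=0.882: each vertex is (1-t)·p0[i] + t·p1[i].
  v1: (1-0.882)·(0.64,4.35) + 0.882·(1.79,3.29) = (1.6543,3.4151)
  v2: (1-0.882)·(-2.38,0.8) + 0.882·(-1.88,1.09) = (-1.9390,1.0558)
  v3: (1-0.882)·(0.31,-2.43) + 0.882·(1.57,-2.06) = (1.4213,-2.1037)
Perimeter = Σ |v_{i+1} − v_i|:
  edge 1→2: √(-3.5933² + -2.3593²) = 4.2986 (running 4.2986)
  edge 2→3: √(3.3603² + -3.1594²) = 4.6124 (running 8.9110)
  edge 3→1: √(0.2330² + 5.5187²) = 5.5237 (running 14.4346)
Perimeter = 14.4346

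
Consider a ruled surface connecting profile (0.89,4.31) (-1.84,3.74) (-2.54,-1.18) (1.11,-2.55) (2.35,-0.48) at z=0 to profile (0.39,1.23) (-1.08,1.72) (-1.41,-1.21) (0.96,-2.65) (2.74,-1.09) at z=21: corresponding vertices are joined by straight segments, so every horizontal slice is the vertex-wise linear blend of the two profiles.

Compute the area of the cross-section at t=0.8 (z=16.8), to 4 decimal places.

Area at t=0.8: 12.5995

Cross-section at t=0.8: each vertex is (1-t)·p0[i] + t·p1[i].
  v1: (1-0.8)·(0.89,4.31) + 0.8·(0.39,1.23) = (0.4900,1.8460)
  v2: (1-0.8)·(-1.84,3.74) + 0.8·(-1.08,1.72) = (-1.2320,2.1240)
  v3: (1-0.8)·(-2.54,-1.18) + 0.8·(-1.41,-1.21) = (-1.6360,-1.2040)
  v4: (1-0.8)·(1.11,-2.55) + 0.8·(0.96,-2.65) = (0.9900,-2.6300)
  v5: (1-0.8)·(2.35,-0.48) + 0.8·(2.74,-1.09) = (2.6620,-0.9680)
Shoelace sum Σ(x_i·y_{i+1} − x_{i+1}·y_i):
  i=1: 0.4900·2.1240 − -1.2320·1.8460 = +3.3150 (running +3.3150)
  i=2: -1.2320·-1.2040 − -1.6360·2.1240 = +4.9582 (running +8.2732)
  i=3: -1.6360·-2.6300 − 0.9900·-1.2040 = +5.4946 (running +13.7679)
  i=4: 0.9900·-0.9680 − 2.6620·-2.6300 = +6.0427 (running +19.8106)
  i=5: 2.6620·1.8460 − 0.4900·-0.9680 = +5.3884 (running +25.1990)
Area = |Σ|/2 = |25.1990|/2 = 12.5995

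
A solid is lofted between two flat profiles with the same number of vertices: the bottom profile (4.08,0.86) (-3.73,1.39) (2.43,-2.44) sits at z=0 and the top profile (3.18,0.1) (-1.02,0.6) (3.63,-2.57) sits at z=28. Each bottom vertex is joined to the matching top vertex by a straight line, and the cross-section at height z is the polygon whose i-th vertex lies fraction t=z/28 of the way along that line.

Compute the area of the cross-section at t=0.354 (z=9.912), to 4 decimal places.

Cross-section at t=0.354: each vertex is (1-t)·p0[i] + t·p1[i].
  v1: (1-0.354)·(4.08,0.86) + 0.354·(3.18,0.1) = (3.7614,0.5910)
  v2: (1-0.354)·(-3.73,1.39) + 0.354·(-1.02,0.6) = (-2.7707,1.1103)
  v3: (1-0.354)·(2.43,-2.44) + 0.354·(3.63,-2.57) = (2.8548,-2.4860)
Shoelace sum Σ(x_i·y_{i+1} − x_{i+1}·y_i):
  i=1: 3.7614·1.1103 − -2.7707·0.5910 = +5.8138 (running +5.8138)
  i=2: -2.7707·-2.4860 − 2.8548·1.1103 = +3.7181 (running +9.5319)
  i=3: 2.8548·0.5910 − 3.7614·-2.4860 = +11.0380 (running +20.5699)
Area = |Σ|/2 = |20.5699|/2 = 10.2849

Area at t=0.354: 10.2849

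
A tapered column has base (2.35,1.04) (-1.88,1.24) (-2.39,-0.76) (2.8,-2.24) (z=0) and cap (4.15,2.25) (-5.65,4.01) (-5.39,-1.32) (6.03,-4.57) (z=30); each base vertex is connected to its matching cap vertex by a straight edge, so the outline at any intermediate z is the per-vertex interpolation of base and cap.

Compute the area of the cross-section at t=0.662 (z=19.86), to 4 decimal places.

Cross-section at t=0.662: each vertex is (1-t)·p0[i] + t·p1[i].
  v1: (1-0.662)·(2.35,1.04) + 0.662·(4.15,2.25) = (3.5416,1.8410)
  v2: (1-0.662)·(-1.88,1.24) + 0.662·(-5.65,4.01) = (-4.3757,3.0737)
  v3: (1-0.662)·(-2.39,-0.76) + 0.662·(-5.39,-1.32) = (-4.3760,-1.1307)
  v4: (1-0.662)·(2.8,-2.24) + 0.662·(6.03,-4.57) = (4.9383,-3.7825)
Shoelace sum Σ(x_i·y_{i+1} − x_{i+1}·y_i):
  i=1: 3.5416·3.0737 − -4.3757·1.8410 = +18.9418 (running +18.9418)
  i=2: -4.3757·-1.1307 − -4.3760·3.0737 = +18.3984 (running +37.3402)
  i=3: -4.3760·-3.7825 − 4.9383·-1.1307 = +22.1358 (running +59.4760)
  i=4: 4.9383·1.8410 − 3.5416·-3.7825 = +22.4874 (running +81.9634)
Area = |Σ|/2 = |81.9634|/2 = 40.9817

Area at t=0.662: 40.9817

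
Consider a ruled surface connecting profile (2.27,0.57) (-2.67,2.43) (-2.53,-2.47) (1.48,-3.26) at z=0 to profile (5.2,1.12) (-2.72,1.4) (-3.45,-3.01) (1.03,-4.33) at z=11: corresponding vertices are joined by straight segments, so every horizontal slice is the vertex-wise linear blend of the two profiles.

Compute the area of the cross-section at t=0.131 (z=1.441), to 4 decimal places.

Cross-section at t=0.131: each vertex is (1-t)·p0[i] + t·p1[i].
  v1: (1-0.131)·(2.27,0.57) + 0.131·(5.2,1.12) = (2.6538,0.6421)
  v2: (1-0.131)·(-2.67,2.43) + 0.131·(-2.72,1.4) = (-2.6766,2.2951)
  v3: (1-0.131)·(-2.53,-2.47) + 0.131·(-3.45,-3.01) = (-2.6505,-2.5407)
  v4: (1-0.131)·(1.48,-3.26) + 0.131·(1.03,-4.33) = (1.4210,-3.4002)
Shoelace sum Σ(x_i·y_{i+1} − x_{i+1}·y_i):
  i=1: 2.6538·2.2951 − -2.6766·0.6421 = +7.8092 (running +7.8092)
  i=2: -2.6766·-2.5407 − -2.6505·2.2951 = +12.8835 (running +20.6928)
  i=3: -2.6505·-3.4002 − 1.4210·-2.5407 = +12.6227 (running +33.3155)
  i=4: 1.4210·0.6421 − 2.6538·-3.4002 = +9.9359 (running +43.2513)
Area = |Σ|/2 = |43.2513|/2 = 21.6257

Area at t=0.131: 21.6257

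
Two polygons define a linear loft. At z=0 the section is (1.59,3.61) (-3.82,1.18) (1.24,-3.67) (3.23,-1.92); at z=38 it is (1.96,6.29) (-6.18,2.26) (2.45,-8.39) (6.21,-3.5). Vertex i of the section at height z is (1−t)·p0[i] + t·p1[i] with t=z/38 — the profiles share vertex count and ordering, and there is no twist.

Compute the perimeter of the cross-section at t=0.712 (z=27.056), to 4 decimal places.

Perimeter at t=0.712: 34.3325

Cross-section at t=0.712: each vertex is (1-t)·p0[i] + t·p1[i].
  v1: (1-0.712)·(1.59,3.61) + 0.712·(1.96,6.29) = (1.8534,5.5182)
  v2: (1-0.712)·(-3.82,1.18) + 0.712·(-6.18,2.26) = (-5.5003,1.9490)
  v3: (1-0.712)·(1.24,-3.67) + 0.712·(2.45,-8.39) = (2.1015,-7.0306)
  v4: (1-0.712)·(3.23,-1.92) + 0.712·(6.21,-3.5) = (5.3518,-3.0450)
Perimeter = Σ |v_{i+1} − v_i|:
  edge 1→2: √(-7.3538² + -3.5692²) = 8.1742 (running 8.1742)
  edge 2→3: √(7.6018² + -8.9796²) = 11.7653 (running 19.9394)
  edge 3→4: √(3.2502² + 3.9857²) = 5.1429 (running 25.0823)
  edge 4→1: √(-3.4983² + 8.5631²) = 9.2501 (running 34.3325)
Perimeter = 34.3325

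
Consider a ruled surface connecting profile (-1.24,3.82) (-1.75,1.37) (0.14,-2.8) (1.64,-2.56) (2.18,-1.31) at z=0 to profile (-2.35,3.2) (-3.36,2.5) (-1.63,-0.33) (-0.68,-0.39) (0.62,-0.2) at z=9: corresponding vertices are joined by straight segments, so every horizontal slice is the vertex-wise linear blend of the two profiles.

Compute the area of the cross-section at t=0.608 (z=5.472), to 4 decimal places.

Area at t=0.608: 8.3953

Cross-section at t=0.608: each vertex is (1-t)·p0[i] + t·p1[i].
  v1: (1-0.608)·(-1.24,3.82) + 0.608·(-2.35,3.2) = (-1.9149,3.4430)
  v2: (1-0.608)·(-1.75,1.37) + 0.608·(-3.36,2.5) = (-2.7289,2.0570)
  v3: (1-0.608)·(0.14,-2.8) + 0.608·(-1.63,-0.33) = (-0.9362,-1.2982)
  v4: (1-0.608)·(1.64,-2.56) + 0.608·(-0.68,-0.39) = (0.2294,-1.2406)
  v5: (1-0.608)·(2.18,-1.31) + 0.608·(0.62,-0.2) = (1.2315,-0.6351)
Shoelace sum Σ(x_i·y_{i+1} − x_{i+1}·y_i):
  i=1: -1.9149·2.0570 − -2.7289·3.4430 = +5.4567 (running +5.4567)
  i=2: -2.7289·-1.2982 − -0.9362·2.0570 = +5.4685 (running +10.9251)
  i=3: -0.9362·-1.2406 − 0.2294·-1.2982 = +1.4593 (running +12.3844)
  i=4: 0.2294·-0.6351 − 1.2315·-1.2406 = +1.3822 (running +13.7666)
  i=5: 1.2315·3.4430 − -1.9149·-0.6351 = +3.0240 (running +16.7906)
Area = |Σ|/2 = |16.7906|/2 = 8.3953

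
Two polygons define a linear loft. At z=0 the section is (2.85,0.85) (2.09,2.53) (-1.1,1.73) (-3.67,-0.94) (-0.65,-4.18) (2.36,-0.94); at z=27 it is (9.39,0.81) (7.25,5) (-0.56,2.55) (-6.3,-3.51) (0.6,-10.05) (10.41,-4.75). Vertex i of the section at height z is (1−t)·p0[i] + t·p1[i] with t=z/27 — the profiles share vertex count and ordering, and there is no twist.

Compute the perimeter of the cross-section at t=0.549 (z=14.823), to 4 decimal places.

Perimeter at t=0.549: 34.7673

Cross-section at t=0.549: each vertex is (1-t)·p0[i] + t·p1[i].
  v1: (1-0.549)·(2.85,0.85) + 0.549·(9.39,0.81) = (6.4405,0.8280)
  v2: (1-0.549)·(2.09,2.53) + 0.549·(7.25,5) = (4.9228,3.8860)
  v3: (1-0.549)·(-1.1,1.73) + 0.549·(-0.56,2.55) = (-0.8035,2.1802)
  v4: (1-0.549)·(-3.67,-0.94) + 0.549·(-6.3,-3.51) = (-5.1139,-2.3509)
  v5: (1-0.549)·(-0.65,-4.18) + 0.549·(0.6,-10.05) = (0.0363,-7.4026)
  v6: (1-0.549)·(2.36,-0.94) + 0.549·(10.41,-4.75) = (6.7795,-3.0317)
Perimeter = Σ |v_{i+1} − v_i|:
  edge 1→2: √(-1.5176² + 3.0580²) = 3.4139 (running 3.4139)
  edge 2→3: √(-5.7264² + -1.7058²) = 5.9751 (running 9.3889)
  edge 3→4: √(-4.3103² + -4.5311²) = 6.2538 (running 15.6427)
  edge 4→5: √(5.1501² + -5.0517²) = 7.2141 (running 22.8568)
  edge 5→6: √(6.7432² + 4.3709²) = 8.0359 (running 30.8927)
  edge 6→1: √(-0.3390² + 3.8597²) = 3.8746 (running 34.7673)
Perimeter = 34.7673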